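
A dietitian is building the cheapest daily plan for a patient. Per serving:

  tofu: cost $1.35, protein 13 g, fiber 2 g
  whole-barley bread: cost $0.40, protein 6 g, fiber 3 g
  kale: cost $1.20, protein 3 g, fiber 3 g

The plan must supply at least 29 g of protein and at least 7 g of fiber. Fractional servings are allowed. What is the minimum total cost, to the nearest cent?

An LP optimum is at a vertex; with two nutrient constraints at most two foods are used. Check each candidate.
tofu only: max(29/13, 7/2) = 3.5 servings → $4.72.
whole-barley bread only: max(29/6, 7/3) = 4.833 servings → $1.93.
kale only: max(29/3, 7/3) = 9.667 servings → $11.60.
tofu + whole-barley bread with both tight: 1.667 servings and 1.222 servings → $2.74.
tofu + kale with both tight: 2 servings and 1 serving → $3.90.
whole-barley bread + kale with both targets exact would need a negative amount; discard.
So the least-cost plan costs $1.93.

$1.93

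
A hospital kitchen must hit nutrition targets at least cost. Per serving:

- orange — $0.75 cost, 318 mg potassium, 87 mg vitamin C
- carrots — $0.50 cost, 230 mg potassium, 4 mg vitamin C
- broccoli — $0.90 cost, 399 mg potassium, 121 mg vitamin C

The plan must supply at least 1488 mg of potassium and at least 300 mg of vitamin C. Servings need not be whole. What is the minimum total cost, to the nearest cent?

$3.31

For a min-cost LP with two ≥-constraints, a basic feasible solution has at most two positive variables.
orange only: max(1488/318, 300/87) = 4.679 servings → $3.51.
carrots only: max(1488/230, 300/4) = 75 servings → $37.50.
broccoli only: max(1488/399, 300/121) = 3.729 servings → $3.36.
orange + carrots with both tight: 3.365 servings and 1.817 servings → $3.43.
orange + broccoli: the both-tight solution has a negative serving — not a feasible corner.
carrots + broccoli with both tight: 2.3 servings and 2.403 servings → $3.31.
So the least-cost plan costs $3.31.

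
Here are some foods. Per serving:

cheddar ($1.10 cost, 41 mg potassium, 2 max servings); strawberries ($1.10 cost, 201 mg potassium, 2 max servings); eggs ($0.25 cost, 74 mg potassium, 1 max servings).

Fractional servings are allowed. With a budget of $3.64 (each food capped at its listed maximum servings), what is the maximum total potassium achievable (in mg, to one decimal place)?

Potassium per dollar: eggs 296, strawberries 182.7, cheddar 37.27.
Take 1 serving of eggs: spends $0.25, +74.0 mg potassium (running total 74.0 mg).
Take 2 servings of strawberries: spends $2.20, +402.0 mg potassium (running total 476.0 mg).
Take 1.082 servings of cheddar: spends $1.19, +44.4 mg potassium (running total 520.4 mg).
Greedy by best ratio exhausts the cost allowance optimally: 520.4 mg.

520.4 mg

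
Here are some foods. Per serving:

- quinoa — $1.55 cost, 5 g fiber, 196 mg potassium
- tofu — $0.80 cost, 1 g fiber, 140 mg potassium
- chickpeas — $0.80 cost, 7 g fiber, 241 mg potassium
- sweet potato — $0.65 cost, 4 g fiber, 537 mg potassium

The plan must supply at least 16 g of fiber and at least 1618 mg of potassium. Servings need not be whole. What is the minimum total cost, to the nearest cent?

$2.34

Two binding constraints pin down two serving amounts, so the optimal mix uses at most two foods. The candidates are each food alone (scaled to the tighter of fiber/potassium) and each pair with both constraints tight.
quinoa only: max(16/5, 1618/196) = 8.255 servings → $12.80.
tofu only: max(16/1, 1618/140) = 16 servings → $12.80.
chickpeas only: max(16/7, 1618/241) = 6.714 servings → $5.37.
sweet potato only: max(16/4, 1618/537) = 4 servings → $2.60.
quinoa + tofu with both tight: 1.234 servings and 9.829 servings → $9.78.
quinoa + chickpeas with both targets exact would need a negative amount; discard.
quinoa + sweet potato with both tight: 1.115 servings and 2.606 servings → $3.42.
tofu + chickpeas with both tight: 10.11 servings and 0.8417 servings → $8.76.
tofu + sweet potato: intersection lies outside the first quadrant.
chickpeas + sweet potato with both tight: 0.7585 servings and 2.673 servings → $2.34.
The minimum over all feasible corners is $2.34.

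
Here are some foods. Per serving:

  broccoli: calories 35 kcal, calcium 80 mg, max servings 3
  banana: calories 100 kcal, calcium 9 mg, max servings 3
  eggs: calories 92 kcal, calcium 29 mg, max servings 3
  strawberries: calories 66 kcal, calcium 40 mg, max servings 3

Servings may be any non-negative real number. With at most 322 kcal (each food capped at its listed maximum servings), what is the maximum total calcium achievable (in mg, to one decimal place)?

366.0 mg

Calcium per kcal: broccoli 2.286, strawberries 0.6061, eggs 0.3152, banana 0.09.
Take 3 servings of broccoli: uses 105 kcal, +240.0 mg calcium (running total 240.0 mg).
Take 3 servings of strawberries: uses 198 kcal, +120.0 mg calcium (running total 360.0 mg).
Take 0.2065 servings of eggs: uses 19 kcal, +6.0 mg calcium (running total 366.0 mg).
Greedy by best ratio exhausts the calories allowance optimally: 366.0 mg.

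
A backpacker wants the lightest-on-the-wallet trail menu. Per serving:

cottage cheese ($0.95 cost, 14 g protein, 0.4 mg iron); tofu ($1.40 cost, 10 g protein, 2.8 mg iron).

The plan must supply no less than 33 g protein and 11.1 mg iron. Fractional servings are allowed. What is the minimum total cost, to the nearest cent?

$5.55

At the optimum either one food covers both requirements or two foods hit both targets exactly; no other combination can be cheaper.
cottage cheese only: max(33/14, 11.1/0.4) = 27.75 servings → $26.36.
tofu only: max(33/10, 11.1/2.8) = 3.964 servings → $5.55.
cottage cheese + tofu: intersection lies outside the first quadrant.
Cheapest feasible corner: $5.55.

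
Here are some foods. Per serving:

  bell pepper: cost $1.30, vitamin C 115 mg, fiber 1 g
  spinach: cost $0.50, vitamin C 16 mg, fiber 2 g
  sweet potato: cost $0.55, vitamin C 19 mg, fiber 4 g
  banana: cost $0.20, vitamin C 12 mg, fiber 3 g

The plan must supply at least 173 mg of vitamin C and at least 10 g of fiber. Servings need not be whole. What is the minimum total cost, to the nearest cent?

This is a tiny linear program; its minimum lies at a vertex of the feasible set. List the vertices and price them.
bell pepper only: max(173/115, 10/1) = 10 servings → $13.00.
spinach only: max(173/16, 10/2) = 10.81 servings → $5.41.
sweet potato only: max(173/19, 10/4) = 9.105 servings → $5.01.
banana only: max(173/12, 10/3) = 14.42 servings → $2.88.
bell pepper + spinach with both tight: 0.8692 servings and 4.565 servings → $3.41.
bell pepper + sweet potato with both tight: 1.138 servings and 2.215 servings → $2.70.
bell pepper + banana with both tight: 1.198 servings and 2.934 servings → $2.14.
spinach + sweet potato with both targets exact would need a negative amount; discard.
spinach + banana with both targets exact would need a negative amount; discard.
sweet potato + banana: intersection lies outside the first quadrant.
Cheapest feasible corner: $2.14.

$2.14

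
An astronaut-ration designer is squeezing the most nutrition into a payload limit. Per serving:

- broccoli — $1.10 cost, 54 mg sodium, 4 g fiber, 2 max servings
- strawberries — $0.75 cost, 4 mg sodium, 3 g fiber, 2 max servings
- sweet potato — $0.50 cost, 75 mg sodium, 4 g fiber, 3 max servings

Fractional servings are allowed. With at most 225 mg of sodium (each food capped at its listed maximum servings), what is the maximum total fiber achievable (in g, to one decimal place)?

Fiber per mg sodium: strawberries 0.75, broccoli 0.07407, sweet potato 0.05333.
Take 2 servings of strawberries: uses 8 mg sodium, +6.0 g fiber (running total 6.0 g).
Take 2 servings of broccoli: uses 108 mg sodium, +8.0 g fiber (running total 14.0 g).
Take 1.453 servings of sweet potato: uses 109 mg sodium, +5.8 g fiber (running total 19.8 g).
Filling greedily by fiber-per-mg sodium is optimal for one linear limit, giving 19.8 g.

19.8 g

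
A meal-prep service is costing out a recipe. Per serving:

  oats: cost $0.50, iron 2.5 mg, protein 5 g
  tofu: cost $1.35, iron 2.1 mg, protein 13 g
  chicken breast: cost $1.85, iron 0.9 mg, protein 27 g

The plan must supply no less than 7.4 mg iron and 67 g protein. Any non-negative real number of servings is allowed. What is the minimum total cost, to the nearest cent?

$4.94

Compare the cost at each extreme point of the feasible region.
oats only: max(7.4/2.5, 67/5) = 13.4 servings → $6.70.
tofu only: max(7.4/2.1, 67/13) = 5.154 servings → $6.96.
chicken breast only: max(7.4/0.9, 67/27) = 8.222 servings → $15.21.
oats + tofu with both targets exact would need a negative amount; discard.
oats + chicken breast with both tight: 2.214 servings and 2.071 servings → $4.94.
tofu + chicken breast with both tight: 3.1 servings and 0.9889 servings → $6.01.
The minimum over all feasible corners is $4.94.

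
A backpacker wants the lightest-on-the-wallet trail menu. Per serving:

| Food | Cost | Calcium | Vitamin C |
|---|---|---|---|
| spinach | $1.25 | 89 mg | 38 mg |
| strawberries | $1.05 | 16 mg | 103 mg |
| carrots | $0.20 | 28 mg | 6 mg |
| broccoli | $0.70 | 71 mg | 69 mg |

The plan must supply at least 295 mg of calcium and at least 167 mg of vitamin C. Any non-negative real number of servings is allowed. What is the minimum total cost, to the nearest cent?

$2.48

At the optimum either one food covers both requirements or two foods hit both targets exactly; no other combination can be cheaper.
spinach only: max(295/89, 167/38) = 4.395 servings → $5.49.
strawberries only: max(295/16, 167/103) = 18.44 servings → $19.36.
carrots only: max(295/28, 167/6) = 27.83 servings → $5.57.
broccoli only: max(295/71, 167/69) = 4.155 servings → $2.91.
spinach + strawberries with both tight: 3.238 servings and 0.4268 servings → $4.50.
spinach + carrots: the both-tight solution has a negative serving — not a feasible corner.
spinach + broccoli with both tight: 2.468 servings and 1.061 servings → $3.83.
strawberries + carrots with both tight: 1.042 servings and 9.94 servings → $3.08.
strawberries + broccoli with both targets exact would need a negative amount; discard.
carrots + broccoli with both tight: 5.643 servings and 1.93 servings → $2.48.
So the least-cost plan costs $2.48.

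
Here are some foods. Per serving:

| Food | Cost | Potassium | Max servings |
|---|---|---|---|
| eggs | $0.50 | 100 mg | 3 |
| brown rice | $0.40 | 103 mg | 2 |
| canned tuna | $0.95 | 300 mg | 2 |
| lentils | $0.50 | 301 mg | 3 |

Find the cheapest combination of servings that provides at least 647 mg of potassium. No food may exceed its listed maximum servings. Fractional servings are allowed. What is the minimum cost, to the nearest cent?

$1.07

Cost per mg of potassium: lentils $0.0017, canned tuna $0.0032, brown rice $0.0039, eggs $0.0050.
Take 2.15 servings of lentils: +647.0 mg potassium for $1.07 (total $1.07, still need 0.0 mg).
Filling from the cheapest source first is optimal under one linear minimum: $1.07.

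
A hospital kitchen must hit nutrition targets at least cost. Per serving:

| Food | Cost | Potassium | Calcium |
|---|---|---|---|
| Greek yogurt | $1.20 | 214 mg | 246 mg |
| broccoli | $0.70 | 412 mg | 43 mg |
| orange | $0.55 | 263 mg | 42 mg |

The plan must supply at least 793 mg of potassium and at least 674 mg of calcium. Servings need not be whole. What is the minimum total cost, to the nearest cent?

$3.56

This is a tiny linear program; its minimum lies at a vertex of the feasible set. List the vertices and price them.
Greek yogurt only: max(793/214, 674/246) = 3.706 servings → $4.45.
broccoli only: max(793/412, 674/43) = 15.67 servings → $10.97.
orange only: max(793/263, 674/42) = 16.05 servings → $8.83.
Greek yogurt + broccoli with both tight: 2.643 servings and 0.5517 servings → $3.56.
Greek yogurt + orange with both tight: 2.584 servings and 0.9126 servings → $3.60.
broccoli + orange: the both-tight solution has a negative serving — not a feasible corner.
Cheapest feasible corner: $3.56.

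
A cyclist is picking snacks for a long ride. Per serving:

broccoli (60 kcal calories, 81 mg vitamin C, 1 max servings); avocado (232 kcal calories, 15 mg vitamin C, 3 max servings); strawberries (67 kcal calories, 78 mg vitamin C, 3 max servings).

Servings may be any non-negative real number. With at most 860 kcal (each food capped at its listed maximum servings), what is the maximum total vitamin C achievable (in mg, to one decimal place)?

Vitamin C per kcal: broccoli 1.35, strawberries 1.164, avocado 0.06466.
Take 1 serving of broccoli: uses 60 kcal, +81.0 mg vitamin C (running total 81.0 mg).
Take 3 servings of strawberries: uses 201 kcal, +234.0 mg vitamin C (running total 315.0 mg).
Take 2.582 servings of avocado: uses 599 kcal, +38.7 mg vitamin C (running total 353.7 mg).
Filling greedily by vitamin C-per-kcal is optimal for one linear limit, giving 353.7 mg.

353.7 mg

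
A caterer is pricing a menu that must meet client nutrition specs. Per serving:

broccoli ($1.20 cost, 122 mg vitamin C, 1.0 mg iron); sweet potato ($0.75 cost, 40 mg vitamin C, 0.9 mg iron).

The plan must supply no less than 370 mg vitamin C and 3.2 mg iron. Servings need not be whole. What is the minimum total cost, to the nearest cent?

$3.74

Two binding constraints pin down two serving amounts, so the optimal mix uses at most two foods. The candidates are each food alone (scaled to the tighter of vitamin C/iron) and each pair with both constraints tight.
broccoli only: max(370/122, 3.2/1.0) = 3.2 servings → $3.84.
sweet potato only: max(370/40, 3.2/0.9) = 9.25 servings → $6.94.
broccoli + sweet potato with both tight: 2.937 servings and 0.2923 servings → $3.74.
The minimum over all feasible corners is $3.74.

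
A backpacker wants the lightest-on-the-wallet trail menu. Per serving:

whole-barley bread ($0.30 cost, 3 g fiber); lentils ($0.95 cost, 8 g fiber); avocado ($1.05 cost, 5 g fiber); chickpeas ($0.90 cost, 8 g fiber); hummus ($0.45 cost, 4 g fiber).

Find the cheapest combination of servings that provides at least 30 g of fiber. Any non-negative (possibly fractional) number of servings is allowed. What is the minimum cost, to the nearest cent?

Cost per g of fiber: whole-barley bread $0.1000, chickpeas $0.1125, hummus $0.1125, lentils $0.1187, avocado $0.2100.
With no serving limits, use only whole-barley bread: 30 g / 3 g = 10 servings × $0.30 = $3.00.

$3.00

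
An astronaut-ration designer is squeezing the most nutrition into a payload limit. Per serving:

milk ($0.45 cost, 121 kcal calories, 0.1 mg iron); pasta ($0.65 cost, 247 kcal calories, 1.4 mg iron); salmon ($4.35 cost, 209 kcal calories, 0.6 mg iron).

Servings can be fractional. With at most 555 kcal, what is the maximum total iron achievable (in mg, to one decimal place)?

3.1 mg

Iron per kcal: pasta 0.005668, salmon 0.002871, milk 0.0008264.
With no serving limits, spend the whole calories allowance on pasta: 555 kcal / 247 kcal × 1.4 mg = 3.1 mg.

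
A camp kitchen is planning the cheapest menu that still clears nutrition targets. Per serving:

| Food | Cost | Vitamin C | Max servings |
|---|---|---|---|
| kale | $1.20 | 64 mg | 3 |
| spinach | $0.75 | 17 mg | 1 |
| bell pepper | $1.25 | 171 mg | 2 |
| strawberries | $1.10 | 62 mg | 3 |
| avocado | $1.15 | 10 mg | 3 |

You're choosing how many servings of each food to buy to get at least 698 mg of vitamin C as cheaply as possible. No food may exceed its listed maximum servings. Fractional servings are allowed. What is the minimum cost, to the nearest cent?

$8.99

Cost per mg of vitamin C: bell pepper $0.0073, strawberries $0.0177, kale $0.0187, spinach $0.0441, avocado $0.1150.
Take 2 servings of bell pepper: +342.0 mg vitamin C for $2.50 (total $2.50, still need 356.0 mg).
Take 3 servings of strawberries: +186.0 mg vitamin C for $3.30 (total $5.80, still need 170.0 mg).
Take 2.656 servings of kale: +170.0 mg vitamin C for $3.19 (total $8.99, still need 0.0 mg).
Greedy by cheapest-per-mg is optimal for a single linear constraint, so the minimum cost is $8.99.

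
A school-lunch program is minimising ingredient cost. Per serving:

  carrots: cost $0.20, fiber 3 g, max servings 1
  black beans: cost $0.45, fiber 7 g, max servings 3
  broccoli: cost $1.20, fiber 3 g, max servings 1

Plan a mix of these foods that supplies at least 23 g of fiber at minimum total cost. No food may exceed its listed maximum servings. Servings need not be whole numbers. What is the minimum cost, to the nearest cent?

$1.48

Cost per g of fiber: black beans $0.0643, carrots $0.0667, broccoli $0.4000.
Take 3 servings of black beans: +21.0 g fiber for $1.35 (total $1.35, still need 2.0 g).
Take 0.6667 servings of carrots: +2.0 g fiber for $0.13 (total $1.48, still need 0.0 g).
Filling from the cheapest source first is optimal under one linear minimum: $1.48.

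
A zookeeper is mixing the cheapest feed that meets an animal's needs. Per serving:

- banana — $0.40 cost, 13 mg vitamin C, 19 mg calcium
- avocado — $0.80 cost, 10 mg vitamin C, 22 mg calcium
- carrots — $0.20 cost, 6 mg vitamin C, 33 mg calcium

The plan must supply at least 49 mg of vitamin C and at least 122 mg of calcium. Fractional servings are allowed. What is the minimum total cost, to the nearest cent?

The cheapest plan sits at a corner of the feasible region — with two constraints it uses at most two foods.
banana only: max(49/13, 122/19) = 6.421 servings → $2.57.
avocado only: max(49/10, 122/22) = 5.545 servings → $4.44.
carrots only: max(49/6, 122/33) = 8.167 servings → $1.63.
banana + avocado: intersection lies outside the first quadrant.
banana + carrots with both tight: 2.81 servings and 2.079 servings → $1.54.
avocado + carrots with both tight: 4.47 servings and 0.7172 servings → $3.72.
Cheapest feasible corner: $1.54.

$1.54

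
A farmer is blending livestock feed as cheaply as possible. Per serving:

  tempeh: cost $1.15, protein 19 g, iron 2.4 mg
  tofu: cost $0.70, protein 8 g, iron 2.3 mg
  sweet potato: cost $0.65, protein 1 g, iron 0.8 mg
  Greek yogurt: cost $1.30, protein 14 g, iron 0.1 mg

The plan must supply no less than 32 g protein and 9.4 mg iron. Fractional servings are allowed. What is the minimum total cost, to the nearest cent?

This is a tiny linear program; its minimum lies at a vertex of the feasible set. List the vertices and price them.
tempeh only: max(32/19, 9.4/2.4) = 3.917 servings → $4.50.
tofu only: max(32/8, 9.4/2.3) = 4.087 servings → $2.86.
sweet potato only: max(32/1, 9.4/0.8) = 32 servings → $20.80.
Greek yogurt only: max(32/14, 9.4/0.1) = 94 servings → $122.20.
tempeh + tofu: intersection lies outside the first quadrant.
tempeh + sweet potato with both tight: 1.266 servings and 7.953 servings → $6.62.
tempeh + Greek yogurt: intersection lies outside the first quadrant.
tofu + sweet potato with both tight: 3.951 servings and 0.3902 servings → $3.02.
tofu + Greek yogurt with both targets exact would need a negative amount; discard.
sweet potato + Greek yogurt with both tight: 11.57 servings and 1.459 servings → $9.42.
So the least-cost plan costs $2.86.

$2.86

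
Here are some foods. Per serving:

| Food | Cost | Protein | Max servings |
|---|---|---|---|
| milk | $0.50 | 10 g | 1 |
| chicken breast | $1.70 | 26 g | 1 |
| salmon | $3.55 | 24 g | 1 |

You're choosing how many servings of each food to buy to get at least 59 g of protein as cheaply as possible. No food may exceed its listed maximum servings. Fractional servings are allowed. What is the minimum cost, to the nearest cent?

$5.60

Cost per g of protein: milk $0.0500, chicken breast $0.0654, salmon $0.1479.
Take 1 serving of milk: +10.0 g protein for $0.50 (total $0.50, still need 49.0 g).
Take 1 serving of chicken breast: +26.0 g protein for $1.70 (total $2.20, still need 23.0 g).
Take 0.9583 servings of salmon: +23.0 g protein for $3.40 (total $5.60, still need 0.0 g).
Greedy by cheapest-per-g is optimal for a single linear constraint, so the minimum cost is $5.60.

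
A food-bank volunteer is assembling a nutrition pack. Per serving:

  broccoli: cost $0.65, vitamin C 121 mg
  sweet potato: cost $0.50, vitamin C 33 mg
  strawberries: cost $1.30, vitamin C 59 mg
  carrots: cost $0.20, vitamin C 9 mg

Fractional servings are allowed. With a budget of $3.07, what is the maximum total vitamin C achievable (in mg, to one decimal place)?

571.5 mg

Vitamin C per dollar: broccoli 186.2, sweet potato 66, strawberries 45.38, carrots 45.
With no serving limits, spend the whole cost allowance on broccoli: $3.07 / $0.65 × 121 mg = 571.5 mg.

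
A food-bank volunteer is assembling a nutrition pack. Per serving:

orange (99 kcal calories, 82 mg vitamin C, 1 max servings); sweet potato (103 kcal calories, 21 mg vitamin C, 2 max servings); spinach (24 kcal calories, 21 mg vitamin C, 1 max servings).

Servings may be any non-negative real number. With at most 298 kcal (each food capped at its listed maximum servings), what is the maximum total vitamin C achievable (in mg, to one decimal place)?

Vitamin C per kcal: spinach 0.875, orange 0.8283, sweet potato 0.2039.
Take 1 serving of spinach: uses 24 kcal, +21.0 mg vitamin C (running total 21.0 mg).
Take 1 serving of orange: uses 99 kcal, +82.0 mg vitamin C (running total 103.0 mg).
Take 1.699 servings of sweet potato: uses 175 kcal, +35.7 mg vitamin C (running total 138.7 mg).
Greedy by best ratio exhausts the calories allowance optimally: 138.7 mg.

138.7 mg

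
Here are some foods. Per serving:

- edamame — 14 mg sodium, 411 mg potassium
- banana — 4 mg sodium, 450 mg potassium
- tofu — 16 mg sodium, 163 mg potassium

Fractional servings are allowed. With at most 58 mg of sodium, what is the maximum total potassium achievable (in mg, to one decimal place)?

Potassium per mg sodium: banana 112.5, edamame 29.36, tofu 10.19.
With no serving limits, spend the whole sodium allowance on banana: 58 mg / 4 mg × 450 mg = 6525.0 mg.

6525.0 mg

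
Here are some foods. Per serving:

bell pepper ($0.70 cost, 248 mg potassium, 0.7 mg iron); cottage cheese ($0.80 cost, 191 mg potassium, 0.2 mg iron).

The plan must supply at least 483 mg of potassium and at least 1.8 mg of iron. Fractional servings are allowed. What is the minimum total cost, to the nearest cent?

$1.80

bell pepper only: max(483/248, 1.8/0.7) = 2.571 servings → $1.80.
cottage cheese only: max(483/191, 1.8/0.2) = 9 servings → $7.20.
bell pepper + cottage cheese: the both-tight solution has a negative serving — not a feasible corner.
So the least-cost plan costs $1.80.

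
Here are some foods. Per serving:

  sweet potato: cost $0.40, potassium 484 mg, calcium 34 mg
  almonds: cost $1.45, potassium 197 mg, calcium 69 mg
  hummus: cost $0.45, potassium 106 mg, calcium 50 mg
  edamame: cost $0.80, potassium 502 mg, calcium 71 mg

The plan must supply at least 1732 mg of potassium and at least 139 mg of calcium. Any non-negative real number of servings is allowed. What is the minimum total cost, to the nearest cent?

$1.58

At the optimum either one food covers both requirements or two foods hit both targets exactly; no other combination can be cheaper.
sweet potato only: max(1732/484, 139/34) = 4.088 servings → $1.64.
almonds only: max(1732/197, 139/69) = 8.792 servings → $12.75.
hummus only: max(1732/106, 139/50) = 16.34 servings → $7.35.
edamame only: max(1732/502, 139/71) = 3.45 servings → $2.76.
sweet potato + almonds with both tight: 3.451 servings and 0.3142 servings → $1.84.
sweet potato + hummus with both tight: 3.489 servings and 0.4073 servings → $1.58.
sweet potato + edamame with both tight: 3.076 servings and 0.485 servings → $1.62.
almonds + hummus: intersection lies outside the first quadrant.
almonds + edamame: intersection lies outside the first quadrant.
hummus + edamame: intersection lies outside the first quadrant.
Cheapest feasible corner: $1.58.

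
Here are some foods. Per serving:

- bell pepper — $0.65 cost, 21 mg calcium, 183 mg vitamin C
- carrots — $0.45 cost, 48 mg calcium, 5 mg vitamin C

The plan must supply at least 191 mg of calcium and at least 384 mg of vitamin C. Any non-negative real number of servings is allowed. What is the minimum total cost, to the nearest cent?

Compare the cost at each extreme point of the feasible region.
bell pepper only: max(191/21, 384/183) = 9.095 servings → $5.91.
carrots only: max(191/48, 384/5) = 76.8 servings → $34.56.
bell pepper + carrots with both tight: 2.014 servings and 3.098 servings → $2.70.
Cheapest feasible corner: $2.70.

$2.70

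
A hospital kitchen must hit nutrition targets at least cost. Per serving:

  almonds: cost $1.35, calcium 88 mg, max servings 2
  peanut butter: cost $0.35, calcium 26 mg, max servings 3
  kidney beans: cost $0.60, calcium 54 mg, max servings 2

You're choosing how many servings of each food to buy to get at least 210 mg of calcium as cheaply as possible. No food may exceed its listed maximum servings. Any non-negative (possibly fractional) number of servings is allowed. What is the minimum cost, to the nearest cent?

Cost per mg of calcium: kidney beans $0.0111, peanut butter $0.0135, almonds $0.0153.
Take 2 servings of kidney beans: +108.0 mg calcium for $1.20 (total $1.20, still need 102.0 mg).
Take 3 servings of peanut butter: +78.0 mg calcium for $1.05 (total $2.25, still need 24.0 mg).
Take 0.2727 servings of almonds: +24.0 mg calcium for $0.37 (total $2.62, still need 0.0 mg).
Filling from the cheapest source first is optimal under one linear minimum: $2.62.

$2.62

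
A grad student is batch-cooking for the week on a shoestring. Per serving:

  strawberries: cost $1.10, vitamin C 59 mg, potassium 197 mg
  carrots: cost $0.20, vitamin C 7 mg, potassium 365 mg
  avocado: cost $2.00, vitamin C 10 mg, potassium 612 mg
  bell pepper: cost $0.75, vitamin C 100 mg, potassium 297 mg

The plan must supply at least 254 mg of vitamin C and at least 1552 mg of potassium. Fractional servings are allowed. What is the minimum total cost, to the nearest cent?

$2.25

The cheapest plan sits at a corner of the feasible region — with two constraints it uses at most two foods.
strawberries only: max(254/59, 1552/197) = 7.878 servings → $8.67.
carrots only: max(254/7, 1552/365) = 36.29 servings → $7.26.
avocado only: max(254/10, 1552/612) = 25.4 servings → $50.80.
bell pepper only: max(254/100, 1552/297) = 5.226 servings → $3.92.
strawberries + carrots with both tight: 4.061 servings and 2.06 servings → $4.88.
strawberries + avocado with both tight: 4.099 servings and 1.217 servings → $6.94.
strawberries + bell pepper with both targets exact would need a negative amount; discard.
carrots + avocado: the both-tight solution has a negative serving — not a feasible corner.
carrots + bell pepper with both tight: 2.317 servings and 2.378 servings → $2.25.
avocado + bell pepper with both tight: 1.37 servings and 2.403 servings → $4.54.
Cheapest feasible corner: $2.25.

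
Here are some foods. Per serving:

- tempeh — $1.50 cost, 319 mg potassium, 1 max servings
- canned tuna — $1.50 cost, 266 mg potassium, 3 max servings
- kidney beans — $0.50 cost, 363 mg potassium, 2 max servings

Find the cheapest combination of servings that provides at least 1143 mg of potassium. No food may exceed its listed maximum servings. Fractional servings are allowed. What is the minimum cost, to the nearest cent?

$3.05

Cost per mg of potassium: kidney beans $0.0014, tempeh $0.0047, canned tuna $0.0056.
Take 2 servings of kidney beans: +726.0 mg potassium for $1.00 (total $1.00, still need 417.0 mg).
Take 1 serving of tempeh: +319.0 mg potassium for $1.50 (total $2.50, still need 98.0 mg).
Take 0.3684 servings of canned tuna: +98.0 mg potassium for $0.55 (total $3.05, still need 0.0 mg).
Greedy by cheapest-per-mg is optimal for a single linear constraint, so the minimum cost is $3.05.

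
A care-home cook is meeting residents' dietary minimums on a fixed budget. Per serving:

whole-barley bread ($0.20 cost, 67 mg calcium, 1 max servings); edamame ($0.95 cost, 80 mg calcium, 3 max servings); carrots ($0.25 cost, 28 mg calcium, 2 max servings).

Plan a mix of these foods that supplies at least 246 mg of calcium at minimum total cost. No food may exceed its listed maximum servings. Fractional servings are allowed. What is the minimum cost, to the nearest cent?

$2.16

Cost per mg of calcium: whole-barley bread $0.0030, carrots $0.0089, edamame $0.0119.
Take 1 serving of whole-barley bread: +67.0 mg calcium for $0.20 (total $0.20, still need 179.0 mg).
Take 2 servings of carrots: +56.0 mg calcium for $0.50 (total $0.70, still need 123.0 mg).
Take 1.538 servings of edamame: +123.0 mg calcium for $1.46 (total $2.16, still need 0.0 mg).
Greedy by cheapest-per-mg is optimal for a single linear constraint, so the minimum cost is $2.16.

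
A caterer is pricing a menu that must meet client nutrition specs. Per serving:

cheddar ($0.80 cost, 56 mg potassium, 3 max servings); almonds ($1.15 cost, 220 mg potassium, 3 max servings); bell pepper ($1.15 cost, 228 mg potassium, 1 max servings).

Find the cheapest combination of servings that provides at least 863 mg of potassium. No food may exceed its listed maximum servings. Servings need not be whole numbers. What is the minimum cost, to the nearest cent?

Cost per mg of potassium: bell pepper $0.0050, almonds $0.0052, cheddar $0.0143.
Take 1 serving of bell pepper: +228.0 mg potassium for $1.15 (total $1.15, still need 635.0 mg).
Take 2.886 servings of almonds: +635.0 mg potassium for $3.32 (total $4.47, still need 0.0 mg).
Filling from the cheapest source first is optimal under one linear minimum: $4.47.

$4.47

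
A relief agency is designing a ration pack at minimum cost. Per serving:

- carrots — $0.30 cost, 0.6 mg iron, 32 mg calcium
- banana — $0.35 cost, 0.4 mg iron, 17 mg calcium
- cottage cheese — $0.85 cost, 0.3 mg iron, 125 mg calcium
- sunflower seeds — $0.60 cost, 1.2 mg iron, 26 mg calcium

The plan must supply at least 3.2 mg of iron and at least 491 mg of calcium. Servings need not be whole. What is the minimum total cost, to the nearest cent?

$3.66

Two binding constraints pin down two serving amounts, so the optimal mix uses at most two foods. The candidates are each food alone (scaled to the tighter of iron/calcium) and each pair with both constraints tight.
carrots only: max(3.2/0.6, 491/32) = 15.34 servings → $4.60.
banana only: max(3.2/0.4, 491/17) = 28.88 servings → $10.11.
cottage cheese only: max(3.2/0.3, 491/125) = 10.67 servings → $9.07.
sunflower seeds only: max(3.2/1.2, 491/26) = 18.88 servings → $11.33.
carrots + banana with both targets exact would need a negative amount; discard.
carrots + cottage cheese with both tight: 3.864 servings and 2.939 servings → $3.66.
carrots + sunflower seeds: intersection lies outside the first quadrant.
banana + cottage cheese with both tight: 5.628 servings and 3.163 servings → $4.66.
banana + sunflower seeds with both targets exact would need a negative amount; discard.
cottage cheese + sunflower seeds with both tight: 3.558 servings and 1.777 servings → $4.09.
So the least-cost plan costs $3.66.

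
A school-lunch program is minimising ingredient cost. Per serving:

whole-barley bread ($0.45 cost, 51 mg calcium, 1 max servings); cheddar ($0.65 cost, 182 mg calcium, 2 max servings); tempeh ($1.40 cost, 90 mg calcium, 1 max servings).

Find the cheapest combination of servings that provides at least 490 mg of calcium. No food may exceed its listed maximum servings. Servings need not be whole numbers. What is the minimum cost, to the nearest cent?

$2.92

Cost per mg of calcium: cheddar $0.0036, whole-barley bread $0.0088, tempeh $0.0156.
Take 2 servings of cheddar: +364.0 mg calcium for $1.30 (total $1.30, still need 126.0 mg).
Take 1 serving of whole-barley bread: +51.0 mg calcium for $0.45 (total $1.75, still need 75.0 mg).
Take 0.8333 servings of tempeh: +75.0 mg calcium for $1.17 (total $2.92, still need 0.0 mg).
Greedy by cheapest-per-mg is optimal for a single linear constraint, so the minimum cost is $2.92.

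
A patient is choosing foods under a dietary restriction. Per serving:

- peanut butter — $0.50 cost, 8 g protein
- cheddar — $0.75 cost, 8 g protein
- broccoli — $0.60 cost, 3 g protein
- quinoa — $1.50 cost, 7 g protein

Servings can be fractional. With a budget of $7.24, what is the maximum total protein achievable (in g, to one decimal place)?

115.8 g

Protein per dollar: peanut butter 16, cheddar 10.67, broccoli 5, quinoa 4.667.
With no serving limits, spend the whole cost allowance on peanut butter: $7.24 / $0.50 × 8 g = 115.8 g.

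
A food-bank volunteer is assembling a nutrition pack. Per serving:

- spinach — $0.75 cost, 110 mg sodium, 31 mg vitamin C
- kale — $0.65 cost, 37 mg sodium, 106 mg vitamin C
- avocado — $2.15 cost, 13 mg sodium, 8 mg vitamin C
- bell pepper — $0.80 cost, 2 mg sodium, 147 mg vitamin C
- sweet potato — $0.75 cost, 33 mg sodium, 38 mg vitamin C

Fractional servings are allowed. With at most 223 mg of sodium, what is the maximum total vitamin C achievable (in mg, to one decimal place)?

Vitamin C per mg sodium: bell pepper 73.5, kale 2.865, sweet potato 1.152, avocado 0.6154, spinach 0.2818.
With no serving limits, spend the whole sodium allowance on bell pepper: 223 mg / 2 mg × 147 mg = 16390.5 mg.

16390.5 mg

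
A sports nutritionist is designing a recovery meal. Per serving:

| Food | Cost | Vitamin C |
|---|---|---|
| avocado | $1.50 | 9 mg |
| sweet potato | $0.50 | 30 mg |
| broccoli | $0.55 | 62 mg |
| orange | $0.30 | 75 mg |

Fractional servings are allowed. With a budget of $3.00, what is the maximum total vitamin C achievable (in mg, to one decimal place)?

Vitamin C per dollar: orange 250, broccoli 112.7, sweet potato 60, avocado 6.
With no serving limits, spend the whole cost allowance on orange: $3.00 / $0.30 × 75 mg = 750.0 mg.

750.0 mg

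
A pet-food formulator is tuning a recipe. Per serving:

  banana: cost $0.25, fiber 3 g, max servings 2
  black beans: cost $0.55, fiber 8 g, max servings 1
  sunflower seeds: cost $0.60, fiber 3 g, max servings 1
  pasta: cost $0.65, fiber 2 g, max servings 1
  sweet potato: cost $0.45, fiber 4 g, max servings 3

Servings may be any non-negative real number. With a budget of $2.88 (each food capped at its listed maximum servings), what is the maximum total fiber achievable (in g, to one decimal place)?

Fiber per dollar: black beans 14.55, banana 12, sweet potato 8.889, sunflower seeds 5, pasta 3.077.
Take 1 serving of black beans: spends $0.55, +8.0 g fiber (running total 8.0 g).
Take 2 servings of banana: spends $0.50, +6.0 g fiber (running total 14.0 g).
Take 3 servings of sweet potato: spends $1.35, +12.0 g fiber (running total 26.0 g).
Take 0.8 servings of sunflower seeds: spends $0.48, +2.4 g fiber (running total 28.4 g).
Filling greedily by fiber-per-dollar is optimal for one linear limit, giving 28.4 g.

28.4 g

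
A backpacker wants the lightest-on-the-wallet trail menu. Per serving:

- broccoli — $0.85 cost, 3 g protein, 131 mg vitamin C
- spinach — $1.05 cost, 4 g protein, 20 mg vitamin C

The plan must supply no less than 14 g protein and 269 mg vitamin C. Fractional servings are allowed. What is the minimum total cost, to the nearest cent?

With two linear requirements the optimum uses one or two foods; enumerate the corners.
broccoli only: max(14/3, 269/131) = 4.667 servings → $3.97.
spinach only: max(14/4, 269/20) = 13.45 servings → $14.12.
broccoli + spinach with both tight: 1.716 servings and 2.213 servings → $3.78.
Cheapest feasible corner: $3.78.

$3.78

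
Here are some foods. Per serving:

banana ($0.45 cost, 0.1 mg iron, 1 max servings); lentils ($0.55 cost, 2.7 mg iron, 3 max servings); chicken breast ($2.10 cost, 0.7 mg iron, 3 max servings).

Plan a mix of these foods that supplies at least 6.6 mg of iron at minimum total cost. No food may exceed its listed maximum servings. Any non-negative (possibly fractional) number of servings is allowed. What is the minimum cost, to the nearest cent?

Cost per mg of iron: lentils $0.2037, chicken breast $3.0000, banana $4.5000.
Take 2.444 servings of lentils: +6.6 mg iron for $1.34 (total $1.34, still need 0.0 mg).
Filling from the cheapest source first is optimal under one linear minimum: $1.34.

$1.34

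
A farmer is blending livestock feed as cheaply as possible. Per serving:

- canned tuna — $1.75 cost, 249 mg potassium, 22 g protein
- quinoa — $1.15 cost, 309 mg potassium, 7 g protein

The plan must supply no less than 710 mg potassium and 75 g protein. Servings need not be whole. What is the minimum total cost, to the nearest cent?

$5.97

For a min-cost LP with two ≥-constraints, a basic feasible solution has at most two positive variables.
canned tuna only: max(710/249, 75/22) = 3.409 servings → $5.97.
quinoa only: max(710/309, 75/7) = 10.71 servings → $12.32.
canned tuna + quinoa with both targets exact would need a negative amount; discard.
So the least-cost plan costs $5.97.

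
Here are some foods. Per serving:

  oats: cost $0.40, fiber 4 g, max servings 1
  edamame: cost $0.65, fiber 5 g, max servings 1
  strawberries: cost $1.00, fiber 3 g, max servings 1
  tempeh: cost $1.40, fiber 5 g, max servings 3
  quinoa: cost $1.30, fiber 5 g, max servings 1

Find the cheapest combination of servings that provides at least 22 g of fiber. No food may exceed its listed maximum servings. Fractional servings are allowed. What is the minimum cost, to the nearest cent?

$4.59

Cost per g of fiber: oats $0.1000, edamame $0.1300, quinoa $0.2600, tempeh $0.2800, strawberries $0.3333.
Take 1 serving of oats: +4.0 g fiber for $0.40 (total $0.40, still need 18.0 g).
Take 1 serving of edamame: +5.0 g fiber for $0.65 (total $1.05, still need 13.0 g).
Take 1 serving of quinoa: +5.0 g fiber for $1.30 (total $2.35, still need 8.0 g).
Take 1.6 servings of tempeh: +8.0 g fiber for $2.24 (total $4.59, still need 0.0 g).
Greedy by cheapest-per-g is optimal for a single linear constraint, so the minimum cost is $4.59.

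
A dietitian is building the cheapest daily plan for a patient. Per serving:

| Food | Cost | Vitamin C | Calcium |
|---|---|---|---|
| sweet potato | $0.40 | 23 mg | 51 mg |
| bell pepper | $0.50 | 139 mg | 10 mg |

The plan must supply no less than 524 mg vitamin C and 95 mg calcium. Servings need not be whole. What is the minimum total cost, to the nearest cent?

$2.25

Two binding constraints pin down two serving amounts, so the optimal mix uses at most two foods. The candidates are each food alone (scaled to the tighter of vitamin C/calcium) and each pair with both constraints tight.
sweet potato only: max(524/23, 95/51) = 22.78 servings → $9.11.
bell pepper only: max(524/139, 95/10) = 9.5 servings → $4.75.
sweet potato + bell pepper with both tight: 1.161 servings and 3.578 servings → $2.25.
The minimum over all feasible corners is $2.25.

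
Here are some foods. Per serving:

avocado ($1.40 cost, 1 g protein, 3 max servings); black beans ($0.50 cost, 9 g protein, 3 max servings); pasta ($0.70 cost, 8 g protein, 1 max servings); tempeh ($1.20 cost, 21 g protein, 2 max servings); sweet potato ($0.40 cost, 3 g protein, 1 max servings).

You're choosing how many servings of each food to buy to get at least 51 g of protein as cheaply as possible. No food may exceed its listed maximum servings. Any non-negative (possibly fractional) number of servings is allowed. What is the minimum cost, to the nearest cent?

$2.87

Cost per g of protein: black beans $0.0556, tempeh $0.0571, pasta $0.0875, sweet potato $0.1333, avocado $1.4000.
Take 3 servings of black beans: +27.0 g protein for $1.50 (total $1.50, still need 24.0 g).
Take 1.143 servings of tempeh: +24.0 g protein for $1.37 (total $2.87, still need 0.0 g).
Filling from the cheapest source first is optimal under one linear minimum: $2.87.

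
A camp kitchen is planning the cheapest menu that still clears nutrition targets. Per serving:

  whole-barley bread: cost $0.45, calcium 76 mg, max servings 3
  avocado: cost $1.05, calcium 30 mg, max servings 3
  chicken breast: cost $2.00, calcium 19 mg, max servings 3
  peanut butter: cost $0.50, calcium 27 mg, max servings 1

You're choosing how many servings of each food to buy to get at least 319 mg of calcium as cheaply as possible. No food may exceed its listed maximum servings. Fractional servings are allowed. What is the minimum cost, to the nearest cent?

Cost per mg of calcium: whole-barley bread $0.0059, peanut butter $0.0185, avocado $0.0350, chicken breast $0.1053.
Take 3 servings of whole-barley bread: +228.0 mg calcium for $1.35 (total $1.35, still need 91.0 mg).
Take 1 serving of peanut butter: +27.0 mg calcium for $0.50 (total $1.85, still need 64.0 mg).
Take 2.133 servings of avocado: +64.0 mg calcium for $2.24 (total $4.09, still need 0.0 mg).
Filling from the cheapest source first is optimal under one linear minimum: $4.09.

$4.09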